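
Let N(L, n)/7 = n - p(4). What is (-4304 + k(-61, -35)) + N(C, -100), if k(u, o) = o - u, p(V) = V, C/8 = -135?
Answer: -5006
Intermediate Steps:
C = -1080 (C = 8*(-135) = -1080)
N(L, n) = -28 + 7*n (N(L, n) = 7*(n - 1*4) = 7*(n - 4) = 7*(-4 + n) = -28 + 7*n)
(-4304 + k(-61, -35)) + N(C, -100) = (-4304 + (-35 - 1*(-61))) + (-28 + 7*(-100)) = (-4304 + (-35 + 61)) + (-28 - 700) = (-4304 + 26) - 728 = -4278 - 728 = -5006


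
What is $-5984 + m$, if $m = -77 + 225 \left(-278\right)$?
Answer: $-68611$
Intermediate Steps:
$m = -62627$ ($m = -77 - 62550 = -62627$)
$-5984 + m = -5984 - 62627 = -68611$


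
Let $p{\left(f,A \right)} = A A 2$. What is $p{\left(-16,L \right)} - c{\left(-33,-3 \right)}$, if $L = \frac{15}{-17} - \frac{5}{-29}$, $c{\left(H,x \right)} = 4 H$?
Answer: $\frac{32327468}{243049} \approx 133.01$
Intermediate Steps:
$L = - \frac{350}{493}$ ($L = 15 \left(- \frac{1}{17}\right) - - \frac{5}{29} = - \frac{15}{17} + \frac{5}{29} = - \frac{350}{493} \approx -0.70994$)
$p{\left(f,A \right)} = 2 A^{2}$ ($p{\left(f,A \right)} = A^{2} \cdot 2 = 2 A^{2}$)
$p{\left(-16,L \right)} - c{\left(-33,-3 \right)} = 2 \left(- \frac{350}{493}\right)^{2} - 4 \left(-33\right) = 2 \cdot \frac{122500}{243049} - -132 = \frac{245000}{243049} + 132 = \frac{32327468}{243049}$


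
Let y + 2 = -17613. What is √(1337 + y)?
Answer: I*√16278 ≈ 127.59*I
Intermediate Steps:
y = -17615 (y = -2 - 17613 = -17615)
√(1337 + y) = √(1337 - 17615) = √(-16278) = I*√16278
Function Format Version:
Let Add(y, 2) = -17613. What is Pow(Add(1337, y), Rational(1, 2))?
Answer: Mul(I, Pow(16278, Rational(1, 2))) ≈ Mul(127.59, I)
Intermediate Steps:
y = -17615 (y = Add(-2, -17613) = -17615)
Pow(Add(1337, y), Rational(1, 2)) = Pow(Add(1337, -17615), Rational(1, 2)) = Pow(-16278, Rational(1, 2)) = Mul(I, Pow(16278, Rational(1, 2)))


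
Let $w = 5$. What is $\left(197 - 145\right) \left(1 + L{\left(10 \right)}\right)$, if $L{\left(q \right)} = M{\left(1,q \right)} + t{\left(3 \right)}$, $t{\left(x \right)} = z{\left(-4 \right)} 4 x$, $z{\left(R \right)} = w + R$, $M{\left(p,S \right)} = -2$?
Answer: $572$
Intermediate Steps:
$z{\left(R \right)} = 5 + R$
$t{\left(x \right)} = 4 x$ ($t{\left(x \right)} = \left(5 - 4\right) 4 x = 1 \cdot 4 x = 4 x$)
$L{\left(q \right)} = 10$ ($L{\left(q \right)} = -2 + 4 \cdot 3 = -2 + 12 = 10$)
$\left(197 - 145\right) \left(1 + L{\left(10 \right)}\right) = \left(197 - 145\right) \left(1 + 10\right) = 52 \cdot 11 = 572$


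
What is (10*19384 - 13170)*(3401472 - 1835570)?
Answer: 282911514340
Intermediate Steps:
(10*19384 - 13170)*(3401472 - 1835570) = (193840 - 13170)*1565902 = 180670*1565902 = 282911514340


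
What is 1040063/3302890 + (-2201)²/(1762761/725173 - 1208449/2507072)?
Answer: 1154133323995930531137/464282963451670 ≈ 2.4858e+6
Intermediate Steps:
1040063/3302890 + (-2201)²/(1762761/725173 - 1208449/2507072) = 1040063*(1/3302890) + 4844401/(1762761*(1/725173) - 1208449*1/2507072) = 1040063/3302890 + 4844401/(1762761/725173 - 1208449/2507072) = 1040063/3302890 + 4844401/(3543034159115/1818060923456) = 1040063/3302890 + 4844401*(1818060923456/3543034159115) = 1040063/3302890 + 1747156547441216/702843515 = 1154133323995930531137/464282963451670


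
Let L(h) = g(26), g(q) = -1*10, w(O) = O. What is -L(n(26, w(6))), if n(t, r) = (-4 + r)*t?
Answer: 10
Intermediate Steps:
n(t, r) = t*(-4 + r)
g(q) = -10
L(h) = -10
-L(n(26, w(6))) = -1*(-10) = 10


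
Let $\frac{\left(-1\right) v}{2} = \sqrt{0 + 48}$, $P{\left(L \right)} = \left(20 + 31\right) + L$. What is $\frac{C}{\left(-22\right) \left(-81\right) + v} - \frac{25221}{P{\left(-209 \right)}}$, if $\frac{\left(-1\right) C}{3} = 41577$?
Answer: $\frac{1873595289}{20904269} - \frac{83154 \sqrt{3}}{264611} \approx 89.083$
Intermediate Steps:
$C = -124731$ ($C = \left(-3\right) 41577 = -124731$)
$P{\left(L \right)} = 51 + L$
$v = - 8 \sqrt{3}$ ($v = - 2 \sqrt{0 + 48} = - 2 \sqrt{48} = - 2 \cdot 4 \sqrt{3} = - 8 \sqrt{3} \approx -13.856$)
$\frac{C}{\left(-22\right) \left(-81\right) + v} - \frac{25221}{P{\left(-209 \right)}} = - \frac{124731}{\left(-22\right) \left(-81\right) - 8 \sqrt{3}} - \frac{25221}{51 - 209} = - \frac{124731}{1782 - 8 \sqrt{3}} - \frac{25221}{-158} = - \frac{124731}{1782 - 8 \sqrt{3}} - - \frac{25221}{158} = - \frac{124731}{1782 - 8 \sqrt{3}} + \frac{25221}{158} = \frac{25221}{158} - \frac{124731}{1782 - 8 \sqrt{3}}$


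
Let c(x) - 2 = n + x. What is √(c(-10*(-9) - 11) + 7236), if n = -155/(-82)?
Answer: √49212218/82 ≈ 85.551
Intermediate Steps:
n = 155/82 (n = -155*(-1/82) = 155/82 ≈ 1.8902)
c(x) = 319/82 + x (c(x) = 2 + (155/82 + x) = 319/82 + x)
√(c(-10*(-9) - 11) + 7236) = √((319/82 + (-10*(-9) - 11)) + 7236) = √((319/82 + (90 - 11)) + 7236) = √((319/82 + 79) + 7236) = √(6797/82 + 7236) = √(600149/82) = √49212218/82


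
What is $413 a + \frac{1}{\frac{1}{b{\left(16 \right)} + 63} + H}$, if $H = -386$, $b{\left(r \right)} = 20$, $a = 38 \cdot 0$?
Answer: $- \frac{83}{32037} \approx -0.0025908$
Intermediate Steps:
$a = 0$
$413 a + \frac{1}{\frac{1}{b{\left(16 \right)} + 63} + H} = 413 \cdot 0 + \frac{1}{\frac{1}{20 + 63} - 386} = 0 + \frac{1}{\frac{1}{83} - 386} = 0 + \frac{1}{- \frac{32037}{83}} = 0 - \frac{83}{32037} = - \frac{83}{32037}$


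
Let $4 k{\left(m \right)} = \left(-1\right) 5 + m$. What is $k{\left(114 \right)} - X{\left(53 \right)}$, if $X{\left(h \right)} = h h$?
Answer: $- \frac{11127}{4} \approx -2781.8$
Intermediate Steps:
$X{\left(h \right)} = h^{2}$
$k{\left(m \right)} = - \frac{5}{4} + \frac{m}{4}$ ($k{\left(m \right)} = \frac{\left(-1\right) 5 + m}{4} = \frac{-5 + m}{4} = - \frac{5}{4} + \frac{m}{4}$)
$k{\left(114 \right)} - X{\left(53 \right)} = \left(- \frac{5}{4} + \frac{1}{4} \cdot 114\right) - 53^{2} = \left(- \frac{5}{4} + \frac{57}{2}\right) - 2809 = \frac{109}{4} - 2809 = - \frac{11127}{4}$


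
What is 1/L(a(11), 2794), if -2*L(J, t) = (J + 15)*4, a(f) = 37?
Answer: -1/104 ≈ -0.0096154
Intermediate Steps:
L(J, t) = -30 - 2*J (L(J, t) = -(J + 15)*4/2 = -(15 + J)*4/2 = -(60 + 4*J)/2 = -30 - 2*J)
1/L(a(11), 2794) = 1/(-30 - 2*37) = 1/(-30 - 74) = 1/(-104) = -1/104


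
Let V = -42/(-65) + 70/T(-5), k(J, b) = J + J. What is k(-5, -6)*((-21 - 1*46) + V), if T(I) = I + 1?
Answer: 10901/13 ≈ 838.54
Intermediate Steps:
k(J, b) = 2*J
T(I) = 1 + I
V = -2191/130 (V = -42/(-65) + 70/(1 - 5) = -42*(-1/65) + 70/(-4) = 42/65 + 70*(-¼) = 42/65 - 35/2 = -2191/130 ≈ -16.854)
k(-5, -6)*((-21 - 1*46) + V) = (2*(-5))*((-21 - 1*46) - 2191/130) = -10*((-21 - 46) - 2191/130) = -10*(-67 - 2191/130) = -10*(-10901/130) = 10901/13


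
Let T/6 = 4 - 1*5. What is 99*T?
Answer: -594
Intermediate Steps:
T = -6 (T = 6*(4 - 1*5) = 6*(4 - 5) = 6*(-1) = -6)
99*T = 99*(-6) = -594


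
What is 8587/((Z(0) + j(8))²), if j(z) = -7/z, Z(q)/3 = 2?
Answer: 549568/1681 ≈ 326.93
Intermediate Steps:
Z(q) = 6 (Z(q) = 3*2 = 6)
8587/((Z(0) + j(8))²) = 8587/((6 - 7/8)²) = 8587/((41/8)²) = 8587/(1681/64) = 8587*(64/1681) = 549568/1681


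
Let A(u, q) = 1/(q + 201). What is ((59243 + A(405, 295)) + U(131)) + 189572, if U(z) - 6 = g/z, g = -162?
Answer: 16167313075/64976 ≈ 2.4882e+5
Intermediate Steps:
A(u, q) = 1/(201 + q)
U(z) = 6 - 162/z
((59243 + A(405, 295)) + U(131)) + 189572 = ((59243 + 1/(201 + 295)) + (6 - 162/131)) + 189572 = ((59243 + 1/496) + (6 - 162*1/131)) + 189572 = ((59243 + 1/496) + (6 - 162/131)) + 189572 = (29384529/496 + 624/131) + 189572 = 3849682803/64976 + 189572 = 16167313075/64976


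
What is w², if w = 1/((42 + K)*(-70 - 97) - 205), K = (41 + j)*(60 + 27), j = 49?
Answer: 1/1728775299241 ≈ 5.7844e-13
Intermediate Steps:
K = 7830 (K = (41 + 49)*(60 + 27) = 90*87 = 7830)
w = -1/1314829 (w = 1/((42 + 7830)*(-70 - 97) - 205) = 1/(7872*(-167) - 205) = 1/(-1314624 - 205) = 1/(-1314829) = -1/1314829 ≈ -7.6055e-7)
w² = (-1/1314829)² = 1/1728775299241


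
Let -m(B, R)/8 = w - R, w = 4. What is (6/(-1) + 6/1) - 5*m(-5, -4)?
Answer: 320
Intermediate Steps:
m(B, R) = -32 + 8*R (m(B, R) = -8*(4 - R) = -32 + 8*R)
(6/(-1) + 6/1) - 5*m(-5, -4) = (6/(-1) + 6/1) - 5*(-32 + 8*(-4)) = (6*(-1) + 6*1) - 5*(-32 - 32) = (-6 + 6) - 5*(-64) = 0 + 320 = 320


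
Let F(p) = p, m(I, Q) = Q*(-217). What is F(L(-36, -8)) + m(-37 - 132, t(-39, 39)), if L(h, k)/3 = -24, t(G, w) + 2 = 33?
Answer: -6799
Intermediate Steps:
t(G, w) = 31 (t(G, w) = -2 + 33 = 31)
L(h, k) = -72 (L(h, k) = 3*(-24) = -72)
m(I, Q) = -217*Q
F(L(-36, -8)) + m(-37 - 132, t(-39, 39)) = -72 - 217*31 = -72 - 6727 = -6799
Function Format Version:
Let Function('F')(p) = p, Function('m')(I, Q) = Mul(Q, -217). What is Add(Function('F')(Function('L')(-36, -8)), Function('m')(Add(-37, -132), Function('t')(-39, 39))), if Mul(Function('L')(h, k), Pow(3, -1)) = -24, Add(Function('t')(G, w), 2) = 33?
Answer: -6799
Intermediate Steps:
Function('t')(G, w) = 31 (Function('t')(G, w) = Add(-2, 33) = 31)
Function('L')(h, k) = -72 (Function('L')(h, k) = Mul(3, -24) = -72)
Function('m')(I, Q) = Mul(-217, Q)
Add(Function('F')(Function('L')(-36, -8)), Function('m')(Add(-37, -132), Function('t')(-39, 39))) = Add(-72, Mul(-217, 31)) = Add(-72, -6727) = -6799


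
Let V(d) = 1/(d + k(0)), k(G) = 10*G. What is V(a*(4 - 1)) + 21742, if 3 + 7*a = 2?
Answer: 65219/3 ≈ 21740.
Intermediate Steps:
a = -⅐ (a = -3/7 + (⅐)*2 = -3/7 + 2/7 = -⅐ ≈ -0.14286)
V(d) = 1/d (V(d) = 1/(d + 10*0) = 1/(d + 0) = 1/d)
V(a*(4 - 1)) + 21742 = 1/(-(4 - 1)/7) + 21742 = 1/(-⅐*3) + 21742 = 1/(-3/7) + 21742 = -7/3 + 21742 = 65219/3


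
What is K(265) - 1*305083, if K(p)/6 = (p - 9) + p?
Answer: -301957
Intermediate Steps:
K(p) = -54 + 12*p (K(p) = 6*((p - 9) + p) = 6*((-9 + p) + p) = 6*(-9 + 2*p) = -54 + 12*p)
K(265) - 1*305083 = (-54 + 12*265) - 1*305083 = (-54 + 3180) - 305083 = 3126 - 305083 = -301957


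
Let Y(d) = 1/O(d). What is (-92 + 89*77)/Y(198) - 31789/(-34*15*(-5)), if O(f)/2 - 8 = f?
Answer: 7103074811/2550 ≈ 2.7855e+6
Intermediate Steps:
O(f) = 16 + 2*f
Y(d) = 1/(16 + 2*d)
(-92 + 89*77)/Y(198) - 31789/(-34*15*(-5)) = (-92 + 89*77)/((1/(2*(8 + 198)))) - 31789/(-34*15*(-5)) = (-92 + 6853)/(((½)/206)) - 31789/((-510*(-5))) = 6761/(((½)*(1/206))) - 31789/2550 = 6761/(1/412) - 31789*1/2550 = 6761*412 - 31789/2550 = 2785532 - 31789/2550 = 7103074811/2550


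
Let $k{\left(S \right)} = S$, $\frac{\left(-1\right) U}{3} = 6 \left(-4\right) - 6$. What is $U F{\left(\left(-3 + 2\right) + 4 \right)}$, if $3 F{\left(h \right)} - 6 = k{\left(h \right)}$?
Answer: $270$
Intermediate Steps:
$U = 90$ ($U = - 3 \left(6 \left(-4\right) - 6\right) = - 3 \left(-24 - 6\right) = \left(-3\right) \left(-30\right) = 90$)
$F{\left(h \right)} = 2 + \frac{h}{3}$
$U F{\left(\left(-3 + 2\right) + 4 \right)} = 90 \left(2 + \frac{\left(-3 + 2\right) + 4}{3}\right) = 90 \left(2 + \frac{-1 + 4}{3}\right) = 90 \left(2 + \frac{1}{3} \cdot 3\right) = 90 \left(2 + 1\right) = 90 \cdot 3 = 270$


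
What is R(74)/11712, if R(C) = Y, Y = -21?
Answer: -7/3904 ≈ -0.0017930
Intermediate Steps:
R(C) = -21
R(74)/11712 = -21/11712 = -21*1/11712 = -7/3904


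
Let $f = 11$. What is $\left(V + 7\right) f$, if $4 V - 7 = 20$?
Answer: $\frac{605}{4} \approx 151.25$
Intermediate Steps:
$V = \frac{27}{4}$ ($V = \frac{7}{4} + \frac{1}{4} \cdot 20 = \frac{7}{4} + 5 = \frac{27}{4} \approx 6.75$)
$\left(V + 7\right) f = \left(\frac{27}{4} + 7\right) 11 = \frac{55}{4} \cdot 11 = \frac{605}{4}$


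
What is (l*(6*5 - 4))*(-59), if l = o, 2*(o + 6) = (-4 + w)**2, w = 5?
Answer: 8437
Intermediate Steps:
o = -11/2 (o = -6 + (-4 + 5)**2/2 = -6 + (1/2)*1**2 = -6 + (1/2)*1 = -6 + 1/2 = -11/2 ≈ -5.5000)
l = -11/2 ≈ -5.5000
(l*(6*5 - 4))*(-59) = -11*(6*5 - 4)/2*(-59) = -11*(30 - 4)/2*(-59) = -11/2*26*(-59) = -143*(-59) = 8437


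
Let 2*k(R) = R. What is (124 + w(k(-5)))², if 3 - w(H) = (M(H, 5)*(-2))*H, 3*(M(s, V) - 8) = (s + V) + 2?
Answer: 25281/4 ≈ 6320.3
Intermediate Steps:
k(R) = R/2
M(s, V) = 26/3 + V/3 + s/3 (M(s, V) = 8 + ((s + V) + 2)/3 = 8 + ((V + s) + 2)/3 = 8 + (2 + V + s)/3 = 8 + (⅔ + V/3 + s/3) = 26/3 + V/3 + s/3)
w(H) = 3 - H*(-62/3 - 2*H/3) (w(H) = 3 - (26/3 + (⅓)*5 + H/3)*(-2)*H = 3 - (26/3 + 5/3 + H/3)*(-2)*H = 3 - (31/3 + H/3)*(-2)*H = 3 - (-62/3 - 2*H/3)*H = 3 - H*(-62/3 - 2*H/3))
(124 + w(k(-5)))² = (124 + (3 + 2*((½)*(-5))*(31 + (½)*(-5))/3))² = (124 + (3 + (⅔)*(-5/2)*(31 - 5/2)))² = (124 + (3 + (⅔)*(-5/2)*(57/2)))² = (124 + (3 - 95/2))² = (124 - 89/2)² = (159/2)² = 25281/4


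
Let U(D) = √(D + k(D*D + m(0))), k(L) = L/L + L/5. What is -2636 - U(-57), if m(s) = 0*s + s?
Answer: -2636 - √14845/5 ≈ -2660.4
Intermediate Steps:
m(s) = s (m(s) = 0 + s = s)
k(L) = 1 + L/5 (k(L) = 1 + L*(⅕) = 1 + L/5)
U(D) = √(1 + D + D²/5) (U(D) = √(D + (1 + (D*D + 0)/5)) = √(D + (1 + (D² + 0)/5)) = √(D + (1 + D²/5)) = √(1 + D + D²/5))
-2636 - U(-57) = -2636 - √(25 + 5*(-57)² + 25*(-57))/5 = -2636 - √(25 + 5*3249 - 1425)/5 = -2636 - √(25 + 16245 - 1425)/5 = -2636 - √14845/5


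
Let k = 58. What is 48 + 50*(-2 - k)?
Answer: -2952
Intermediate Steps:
48 + 50*(-2 - k) = 48 + 50*(-2 - 1*58) = 48 + 50*(-2 - 58) = 48 + 50*(-60) = 48 - 3000 = -2952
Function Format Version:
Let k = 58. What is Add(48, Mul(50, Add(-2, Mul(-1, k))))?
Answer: -2952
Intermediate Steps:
Add(48, Mul(50, Add(-2, Mul(-1, k)))) = Add(48, Mul(50, Add(-2, Mul(-1, 58)))) = Add(48, Mul(50, Add(-2, -58))) = Add(48, Mul(50, -60)) = Add(48, -3000) = -2952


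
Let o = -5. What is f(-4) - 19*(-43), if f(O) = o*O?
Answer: 837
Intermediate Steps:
f(O) = -5*O
f(-4) - 19*(-43) = -5*(-4) - 19*(-43) = 20 + 817 = 837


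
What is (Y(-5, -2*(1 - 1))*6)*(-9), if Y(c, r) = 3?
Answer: -162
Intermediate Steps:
(Y(-5, -2*(1 - 1))*6)*(-9) = (3*6)*(-9) = 18*(-9) = -162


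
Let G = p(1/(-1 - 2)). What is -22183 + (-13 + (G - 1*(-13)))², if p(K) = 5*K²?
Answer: -1796798/81 ≈ -22183.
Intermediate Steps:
G = 5/9 (G = 5*(1/(-1 - 2))² = 5*(1/(-3))² = 5*(-⅓)² = 5*(⅑) = 5/9 ≈ 0.55556)
-22183 + (-13 + (G - 1*(-13)))² = -22183 + (-13 + (5/9 - 1*(-13)))² = -22183 + (-13 + (5/9 + 13))² = -22183 + (-13 + 122/9)² = -22183 + (5/9)² = -22183 + 25/81 = -1796798/81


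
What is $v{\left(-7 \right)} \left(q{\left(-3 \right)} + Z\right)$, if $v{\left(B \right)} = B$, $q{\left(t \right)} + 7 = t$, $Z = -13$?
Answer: $161$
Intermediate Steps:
$q{\left(t \right)} = -7 + t$
$v{\left(-7 \right)} \left(q{\left(-3 \right)} + Z\right) = - 7 \left(\left(-7 - 3\right) - 13\right) = - 7 \left(-10 - 13\right) = \left(-7\right) \left(-23\right) = 161$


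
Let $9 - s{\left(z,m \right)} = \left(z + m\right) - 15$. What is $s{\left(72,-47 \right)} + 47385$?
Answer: $47384$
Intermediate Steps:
$s{\left(z,m \right)} = 24 - m - z$ ($s{\left(z,m \right)} = 9 - \left(\left(z + m\right) - 15\right) = 9 - \left(\left(m + z\right) - 15\right) = 9 - \left(-15 + m + z\right) = 24 - m - z$)
$s{\left(72,-47 \right)} + 47385 = \left(24 - -47 - 72\right) + 47385 = \left(24 + 47 - 72\right) + 47385 = -1 + 47385 = 47384$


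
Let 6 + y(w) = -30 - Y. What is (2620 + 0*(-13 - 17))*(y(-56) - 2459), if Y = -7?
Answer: -6518560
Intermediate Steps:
y(w) = -29 (y(w) = -6 + (-30 - 1*(-7)) = -6 + (-30 + 7) = -6 - 23 = -29)
(2620 + 0*(-13 - 17))*(y(-56) - 2459) = (2620 + 0*(-13 - 17))*(-29 - 2459) = (2620 + 0*(-30))*(-2488) = (2620 + 0)*(-2488) = 2620*(-2488) = -6518560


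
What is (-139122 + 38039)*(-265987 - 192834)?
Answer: 46379003143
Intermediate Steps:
(-139122 + 38039)*(-265987 - 192834) = -101083*(-458821) = 46379003143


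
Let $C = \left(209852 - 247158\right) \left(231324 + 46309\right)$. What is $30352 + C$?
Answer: $-10357346346$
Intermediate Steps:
$C = -10357376698$ ($C = \left(-37306\right) 277633 = -10357376698$)
$30352 + C = 30352 - 10357376698 = -10357346346$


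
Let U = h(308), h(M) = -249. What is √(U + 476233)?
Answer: 4*√29749 ≈ 689.92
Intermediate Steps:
U = -249
√(U + 476233) = √(-249 + 476233) = √475984 = 4*√29749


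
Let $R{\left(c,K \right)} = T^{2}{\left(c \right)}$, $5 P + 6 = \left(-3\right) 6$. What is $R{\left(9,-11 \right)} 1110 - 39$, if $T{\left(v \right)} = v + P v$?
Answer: $\frac{6491307}{5} \approx 1.2983 \cdot 10^{6}$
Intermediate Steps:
$P = - \frac{24}{5}$ ($P = - \frac{6}{5} + \frac{\left(-3\right) 6}{5} = - \frac{6}{5} + \frac{1}{5} \left(-18\right) = - \frac{6}{5} - \frac{18}{5} = - \frac{24}{5} \approx -4.8$)
$T{\left(v \right)} = - \frac{19 v}{5}$ ($T{\left(v \right)} = v - \frac{24 v}{5} = - \frac{19 v}{5}$)
$R{\left(c,K \right)} = \frac{361 c^{2}}{25}$ ($R{\left(c,K \right)} = \left(- \frac{19 c}{5}\right)^{2} = \frac{361 c^{2}}{25}$)
$R{\left(9,-11 \right)} 1110 - 39 = \frac{361 \cdot 9^{2}}{25} \cdot 1110 - 39 = \frac{361}{25} \cdot 81 \cdot 1110 - 39 = \frac{29241}{25} \cdot 1110 - 39 = \frac{6491502}{5} - 39 = \frac{6491307}{5}$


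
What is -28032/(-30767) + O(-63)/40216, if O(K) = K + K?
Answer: 51066285/56242076 ≈ 0.90797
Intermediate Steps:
O(K) = 2*K
-28032/(-30767) + O(-63)/40216 = -28032/(-30767) + (2*(-63))/40216 = -28032*(-1/30767) - 126*1/40216 = 28032/30767 - 63/20108 = 51066285/56242076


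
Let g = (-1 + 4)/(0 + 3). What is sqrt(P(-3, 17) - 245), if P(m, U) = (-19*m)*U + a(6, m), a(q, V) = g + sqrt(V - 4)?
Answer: sqrt(725 + I*sqrt(7)) ≈ 26.926 + 0.04913*I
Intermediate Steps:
g = 1 (g = 3/3 = 3*(1/3) = 1)
a(q, V) = 1 + sqrt(-4 + V) (a(q, V) = 1 + sqrt(V - 4) = 1 + sqrt(-4 + V))
P(m, U) = 1 + sqrt(-4 + m) - 19*U*m (P(m, U) = (-19*m)*U + (1 + sqrt(-4 + m)) = -19*U*m + (1 + sqrt(-4 + m)) = 1 + sqrt(-4 + m) - 19*U*m)
sqrt(P(-3, 17) - 245) = sqrt((1 + sqrt(-4 - 3) - 19*17*(-3)) - 245) = sqrt((1 + sqrt(-7) + 969) - 245) = sqrt((1 + I*sqrt(7) + 969) - 245) = sqrt((970 + I*sqrt(7)) - 245) = sqrt(725 + I*sqrt(7))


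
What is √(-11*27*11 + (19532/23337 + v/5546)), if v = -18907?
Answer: I*√6085527110086634938/43142334 ≈ 57.18*I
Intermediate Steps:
√(-11*27*11 + (19532/23337 + v/5546)) = √(-11*27*11 + (19532/23337 - 18907/5546)) = √(-297*11 + (19532*(1/23337) - 18907*1/5546)) = √(-3267 + (19532/23337 - 18907/5546)) = √(-3267 - 332908187/129427002) = √(-423170923721/129427002) = I*√6085527110086634938/43142334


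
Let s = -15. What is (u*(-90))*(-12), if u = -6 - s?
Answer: 9720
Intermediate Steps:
u = 9 (u = -6 - 1*(-15) = -6 + 15 = 9)
(u*(-90))*(-12) = (9*(-90))*(-12) = -810*(-12) = 9720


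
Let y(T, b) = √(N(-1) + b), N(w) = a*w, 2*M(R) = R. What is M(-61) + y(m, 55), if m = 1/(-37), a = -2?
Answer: -61/2 + √57 ≈ -22.950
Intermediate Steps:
M(R) = R/2
m = -1/37 ≈ -0.027027
N(w) = -2*w
y(T, b) = √(2 + b) (y(T, b) = √(-2*(-1) + b) = √(2 + b))
M(-61) + y(m, 55) = (½)*(-61) + √(2 + 55) = -61/2 + √57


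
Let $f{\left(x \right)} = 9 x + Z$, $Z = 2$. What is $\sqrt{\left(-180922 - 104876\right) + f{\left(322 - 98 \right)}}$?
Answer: $2 i \sqrt{70945} \approx 532.71 i$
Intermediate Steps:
$f{\left(x \right)} = 2 + 9 x$ ($f{\left(x \right)} = 9 x + 2 = 2 + 9 x$)
$\sqrt{\left(-180922 - 104876\right) + f{\left(322 - 98 \right)}} = \sqrt{\left(-180922 - 104876\right) + \left(2 + 9 \left(322 - 98\right)\right)} = \sqrt{-285798 + \left(2 + 9 \cdot 224\right)} = \sqrt{-285798 + \left(2 + 2016\right)} = \sqrt{-285798 + 2018} = \sqrt{-283780} = 2 i \sqrt{70945}$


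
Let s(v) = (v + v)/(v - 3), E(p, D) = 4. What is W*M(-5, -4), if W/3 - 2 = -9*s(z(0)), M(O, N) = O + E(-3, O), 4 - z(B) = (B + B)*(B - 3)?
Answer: 210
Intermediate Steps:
z(B) = 4 - 2*B*(-3 + B) (z(B) = 4 - (B + B)*(B - 3) = 4 - 2*B*(-3 + B))
M(O, N) = 4 + O (M(O, N) = O + 4 = 4 + O)
s(v) = 2*v/(-3 + v) (s(v) = (2*v)/(-3 + v) = 2*v/(-3 + v))
W = -210 (W = 6 + 3*(-18*(4 - 2*0² + 6*0)/(-3 + (4 - 2*0² + 6*0))) = 6 + 3*(-18*(4 - 2*0 + 0)/(-3 + (4 - 2*0 + 0))) = 6 + 3*(-18*(4 + 0 + 0)/(-3 + (4 + 0 + 0))) = 6 + 3*(-18*4/(-3 + 4)) = 6 + 3*(-18*4/1) = 6 + 3*(-18*4) = 6 + 3*(-9*8) = 6 + 3*(-72) = 6 - 216 = -210)
W*M(-5, -4) = -210*(4 - 5) = -210*(-1) = 210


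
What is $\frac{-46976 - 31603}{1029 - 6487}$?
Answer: $\frac{78579}{5458} \approx 14.397$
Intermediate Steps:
$\frac{-46976 - 31603}{1029 - 6487} = - \frac{78579}{-5458} = \left(-78579\right) \left(- \frac{1}{5458}\right) = \frac{78579}{5458}$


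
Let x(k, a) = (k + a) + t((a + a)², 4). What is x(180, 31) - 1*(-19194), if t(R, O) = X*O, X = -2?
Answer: 19397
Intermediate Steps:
t(R, O) = -2*O
x(k, a) = -8 + a + k (x(k, a) = (k + a) - 2*4 = (a + k) - 8 = -8 + a + k)
x(180, 31) - 1*(-19194) = (-8 + 31 + 180) - 1*(-19194) = 203 + 19194 = 19397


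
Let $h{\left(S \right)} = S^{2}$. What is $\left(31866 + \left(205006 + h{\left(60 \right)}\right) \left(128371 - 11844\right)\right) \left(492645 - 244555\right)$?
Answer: $6030637024234520$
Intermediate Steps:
$\left(31866 + \left(205006 + h{\left(60 \right)}\right) \left(128371 - 11844\right)\right) \left(492645 - 244555\right) = \left(31866 + \left(205006 + 60^{2}\right) \left(128371 - 11844\right)\right) \left(492645 - 244555\right) = \left(31866 + \left(205006 + 3600\right) 116527\right) 248090 = \left(31866 + 208606 \cdot 116527\right) 248090 = \left(31866 + 24308231362\right) 248090 = 24308263228 \cdot 248090 = 6030637024234520$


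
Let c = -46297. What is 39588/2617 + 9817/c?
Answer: 1807114547/121159249 ≈ 14.915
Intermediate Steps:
39588/2617 + 9817/c = 39588/2617 + 9817/(-46297) = 39588*(1/2617) + 9817*(-1/46297) = 39588/2617 - 9817/46297 = 1807114547/121159249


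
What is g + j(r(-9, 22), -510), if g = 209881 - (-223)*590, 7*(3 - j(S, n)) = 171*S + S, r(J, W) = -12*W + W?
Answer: 2431802/7 ≈ 3.4740e+5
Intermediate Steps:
r(J, W) = -11*W
j(S, n) = 3 - 172*S/7 (j(S, n) = 3 - (171*S + S)/7 = 3 - 172*S/7)
g = 341451 (g = 209881 - 1*(-131570) = 209881 + 131570 = 341451)
g + j(r(-9, 22), -510) = 341451 + (3 - (-1892)*22/7) = 341451 + (3 - 172/7*(-242)) = 341451 + (3 + 41624/7) = 341451 + 41645/7 = 2431802/7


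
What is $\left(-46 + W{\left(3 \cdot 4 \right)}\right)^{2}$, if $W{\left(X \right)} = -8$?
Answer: $2916$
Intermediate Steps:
$\left(-46 + W{\left(3 \cdot 4 \right)}\right)^{2} = \left(-46 - 8\right)^{2} = \left(-54\right)^{2} = 2916$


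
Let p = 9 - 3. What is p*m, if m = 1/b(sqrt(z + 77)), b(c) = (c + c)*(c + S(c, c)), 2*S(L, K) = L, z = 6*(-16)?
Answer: -2/19 ≈ -0.10526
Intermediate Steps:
z = -96
S(L, K) = L/2
b(c) = 3*c**2 (b(c) = (c + c)*(c + c/2) = (2*c)*(3*c/2) = 3*c**2)
m = -1/57 (m = 1/(3*(sqrt(-96 + 77))**2) = 1/(3*(sqrt(-19))**2) = 1/(3*(I*sqrt(19))**2) = 1/(3*(-19)) = 1/(-57) = -1/57 ≈ -0.017544)
p = 6
p*m = 6*(-1/57) = -2/19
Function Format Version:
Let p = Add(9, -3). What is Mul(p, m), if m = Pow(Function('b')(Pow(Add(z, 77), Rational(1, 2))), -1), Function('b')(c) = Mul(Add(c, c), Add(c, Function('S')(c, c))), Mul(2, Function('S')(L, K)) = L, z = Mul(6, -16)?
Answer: Rational(-2, 19) ≈ -0.10526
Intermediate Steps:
z = -96
Function('S')(L, K) = Mul(Rational(1, 2), L)
Function('b')(c) = Mul(3, Pow(c, 2)) (Function('b')(c) = Mul(Add(c, c), Add(c, Mul(Rational(1, 2), c))) = Mul(Mul(2, c), Mul(Rational(3, 2), c)) = Mul(3, Pow(c, 2)))
m = Rational(-1, 57) (m = Pow(Mul(3, Pow(Pow(Add(-96, 77), Rational(1, 2)), 2)), -1) = Pow(Mul(3, Pow(Pow(-19, Rational(1, 2)), 2)), -1) = Pow(Mul(3, Pow(Mul(I, Pow(19, Rational(1, 2))), 2)), -1) = Pow(Mul(3, -19), -1) = Pow(-57, -1) = Rational(-1, 57) ≈ -0.017544)
p = 6
Mul(p, m) = Mul(6, Rational(-1, 57)) = Rational(-2, 19)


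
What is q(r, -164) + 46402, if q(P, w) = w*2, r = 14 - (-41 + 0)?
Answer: 46074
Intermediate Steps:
r = 55 (r = 14 - 1*(-41) = 14 + 41 = 55)
q(P, w) = 2*w
q(r, -164) + 46402 = 2*(-164) + 46402 = -328 + 46402 = 46074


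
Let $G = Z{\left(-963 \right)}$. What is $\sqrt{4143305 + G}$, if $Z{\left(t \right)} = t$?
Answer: $\sqrt{4142342} \approx 2035.3$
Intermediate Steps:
$G = -963$
$\sqrt{4143305 + G} = \sqrt{4143305 - 963} = \sqrt{4142342}$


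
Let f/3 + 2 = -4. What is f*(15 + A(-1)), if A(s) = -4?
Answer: -198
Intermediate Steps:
f = -18 (f = -6 + 3*(-4) = -6 - 12 = -18)
f*(15 + A(-1)) = -18*(15 - 4) = -18*11 = -198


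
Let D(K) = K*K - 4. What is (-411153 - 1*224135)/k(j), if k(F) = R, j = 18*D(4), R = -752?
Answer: 79411/94 ≈ 844.80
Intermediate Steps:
D(K) = -4 + K² (D(K) = K² - 4 = -4 + K²)
j = 216 (j = 18*(-4 + 4²) = 18*(-4 + 16) = 18*12 = 216)
k(F) = -752
(-411153 - 1*224135)/k(j) = (-411153 - 1*224135)/(-752) = (-411153 - 224135)*(-1/752) = -635288*(-1/752) = 79411/94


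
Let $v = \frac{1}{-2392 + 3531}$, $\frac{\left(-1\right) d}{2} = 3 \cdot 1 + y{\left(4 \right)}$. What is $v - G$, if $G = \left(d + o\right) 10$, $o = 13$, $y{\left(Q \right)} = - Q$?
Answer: $- \frac{170849}{1139} \approx -150.0$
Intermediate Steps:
$d = 2$ ($d = - 2 \left(3 \cdot 1 - 4\right) = - 2 \left(3 - 4\right) = \left(-2\right) \left(-1\right) = 2$)
$G = 150$ ($G = \left(2 + 13\right) 10 = 15 \cdot 10 = 150$)
$v = \frac{1}{1139} \approx 0.00087796$
$v - G = \frac{1}{1139} - 150 = - \frac{170849}{1139}$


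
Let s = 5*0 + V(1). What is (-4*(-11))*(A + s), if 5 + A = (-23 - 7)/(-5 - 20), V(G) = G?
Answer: -616/5 ≈ -123.20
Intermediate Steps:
A = -19/5 (A = -5 + (-23 - 7)/(-5 - 20) = -5 - 30/(-25) = -5 - 30*(-1/25) = -5 + 6/5 = -19/5 ≈ -3.8000)
s = 1 (s = 5*0 + 1 = 0 + 1 = 1)
(-4*(-11))*(A + s) = (-4*(-11))*(-19/5 + 1) = 44*(-14/5) = -616/5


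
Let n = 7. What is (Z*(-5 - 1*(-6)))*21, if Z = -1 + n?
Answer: 126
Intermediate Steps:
Z = 6 (Z = -1 + 7 = 6)
(Z*(-5 - 1*(-6)))*21 = (6*(-5 - 1*(-6)))*21 = (6*(-5 + 6))*21 = (6*1)*21 = 6*21 = 126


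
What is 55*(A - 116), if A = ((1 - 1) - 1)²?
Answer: -6325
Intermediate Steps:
A = 1 (A = (0 - 1)² = (-1)² = 1)
55*(A - 116) = 55*(1 - 116) = 55*(-115) = -6325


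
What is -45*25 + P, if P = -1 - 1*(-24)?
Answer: -1102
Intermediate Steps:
P = 23 (P = -1 + 24 = 23)
-45*25 + P = -45*25 + 23 = -1125 + 23 = -1102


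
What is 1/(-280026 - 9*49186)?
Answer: -1/722700 ≈ -1.3837e-6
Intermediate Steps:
1/(-280026 - 9*49186) = 1/(-280026 - 442674) = 1/(-722700) = -1/722700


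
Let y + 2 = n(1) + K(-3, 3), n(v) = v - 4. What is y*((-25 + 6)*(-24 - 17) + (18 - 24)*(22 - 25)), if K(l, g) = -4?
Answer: -7173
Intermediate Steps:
n(v) = -4 + v
y = -9 (y = -2 + ((-4 + 1) - 4) = -2 + (-3 - 4) = -2 - 7 = -9)
y*((-25 + 6)*(-24 - 17) + (18 - 24)*(22 - 25)) = -9*((-25 + 6)*(-24 - 17) + (18 - 24)*(22 - 25)) = -9*(-19*(-41) - 6*(-3)) = -9*(779 + 18) = -9*797 = -7173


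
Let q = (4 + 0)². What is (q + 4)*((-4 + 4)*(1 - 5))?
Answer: 0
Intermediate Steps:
q = 16 (q = 4² = 16)
(q + 4)*((-4 + 4)*(1 - 5)) = (16 + 4)*((-4 + 4)*(1 - 5)) = 20*(0*(-4)) = 20*0 = 0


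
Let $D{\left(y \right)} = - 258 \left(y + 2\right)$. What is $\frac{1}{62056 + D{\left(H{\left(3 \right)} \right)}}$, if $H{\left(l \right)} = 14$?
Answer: $\frac{1}{57928} \approx 1.7263 \cdot 10^{-5}$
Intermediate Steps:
$D{\left(y \right)} = -516 - 258 y$ ($D{\left(y \right)} = - 258 \left(2 + y\right) = -516 - 258 y$)
$\frac{1}{62056 + D{\left(H{\left(3 \right)} \right)}} = \frac{1}{62056 - 4128} = \frac{1}{57928}$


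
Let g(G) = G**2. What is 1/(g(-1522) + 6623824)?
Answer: 1/8940308 ≈ 1.1185e-7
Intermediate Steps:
1/(g(-1522) + 6623824) = 1/((-1522)**2 + 6623824) = 1/(2316484 + 6623824) = 1/8940308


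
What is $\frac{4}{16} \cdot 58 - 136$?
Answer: $- \frac{243}{2} \approx -121.5$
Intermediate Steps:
$\frac{4}{16} \cdot 58 - 136 = 4 \cdot \frac{1}{16} \cdot 58 - 136 = \frac{1}{4} \cdot 58 - 136 = \frac{29}{2} - 136 = - \frac{243}{2}$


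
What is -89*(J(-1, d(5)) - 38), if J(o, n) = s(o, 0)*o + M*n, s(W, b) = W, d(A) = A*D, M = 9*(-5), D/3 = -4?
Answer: -237007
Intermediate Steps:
D = -12 (D = 3*(-4) = -12)
M = -45
d(A) = -12*A (d(A) = A*(-12) = -12*A)
J(o, n) = o**2 - 45*n (J(o, n) = o*o - 45*n = o**2 - 45*n)
-89*(J(-1, d(5)) - 38) = -89*(((-1)**2 - (-540)*5) - 38) = -89*((1 - 45*(-60)) - 38) = -89*((1 + 2700) - 38) = -89*(2701 - 38) = -89*2663 = -237007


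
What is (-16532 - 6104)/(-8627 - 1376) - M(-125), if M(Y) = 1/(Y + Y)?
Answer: 5669003/2500750 ≈ 2.2669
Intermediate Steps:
M(Y) = 1/(2*Y)
(-16532 - 6104)/(-8627 - 1376) - M(-125) = (-16532 - 6104)/(-8627 - 1376) - 1/(2*(-125)) = -22636/(-10003) - (-1)/(2*125) = -22636*(-1/10003) - 1*(-1/250) = 22636/10003 + 1/250 = 5669003/2500750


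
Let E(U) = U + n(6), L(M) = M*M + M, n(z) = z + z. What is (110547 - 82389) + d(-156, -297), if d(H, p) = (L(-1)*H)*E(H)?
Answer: 28158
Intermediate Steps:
n(z) = 2*z
L(M) = M + M**2 (L(M) = M**2 + M = M + M**2)
E(U) = 12 + U (E(U) = U + 2*6 = U + 12 = 12 + U)
d(H, p) = 0 (d(H, p) = ((-(1 - 1))*H)*(12 + H) = ((-1*0)*H)*(12 + H) = (0*H)*(12 + H) = 0*(12 + H) = 0)
(110547 - 82389) + d(-156, -297) = (110547 - 82389) + 0 = 28158 + 0 = 28158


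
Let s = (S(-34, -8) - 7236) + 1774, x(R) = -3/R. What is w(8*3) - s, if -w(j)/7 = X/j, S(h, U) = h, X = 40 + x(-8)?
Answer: 1052971/192 ≈ 5484.2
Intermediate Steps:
X = 323/8 (X = 40 - 3/(-8) = 40 - 3*(-1/8) = 40 + 3/8 = 323/8 ≈ 40.375)
w(j) = -2261/(8*j)
s = -5496 (s = (-34 - 7236) + 1774 = -7270 + 1774 = -5496)
w(8*3) - s = -2261/(8*(8*3)) - 1*(-5496) = -2261/8/24 + 5496 = -2261/8*1/24 + 5496 = -2261/192 + 5496 = 1052971/192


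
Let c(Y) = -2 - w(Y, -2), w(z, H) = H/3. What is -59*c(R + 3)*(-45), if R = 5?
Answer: -3540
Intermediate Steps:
w(z, H) = H/3 (w(z, H) = H*(1/3) = H/3)
c(Y) = -4/3 (c(Y) = -2 - (-2)/3 = -2 - 1*(-2/3) = -2 + 2/3 = -4/3)
-59*c(R + 3)*(-45) = -59*(-4/3)*(-45) = (236/3)*(-45) = -3540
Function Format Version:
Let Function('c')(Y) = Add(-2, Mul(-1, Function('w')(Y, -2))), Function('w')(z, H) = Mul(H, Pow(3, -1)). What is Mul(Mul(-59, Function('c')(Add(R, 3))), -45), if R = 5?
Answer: -3540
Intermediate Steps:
Function('w')(z, H) = Mul(Rational(1, 3), H) (Function('w')(z, H) = Mul(H, Rational(1, 3)) = Mul(Rational(1, 3), H))
Function('c')(Y) = Rational(-4, 3) (Function('c')(Y) = Add(-2, Mul(-1, Mul(Rational(1, 3), -2))) = Add(-2, Mul(-1, Rational(-2, 3))) = Add(-2, Rational(2, 3)) = Rational(-4, 3))
Mul(Mul(-59, Function('c')(Add(R, 3))), -45) = Mul(Mul(-59, Rational(-4, 3)), -45) = Mul(Rational(236, 3), -45) = -3540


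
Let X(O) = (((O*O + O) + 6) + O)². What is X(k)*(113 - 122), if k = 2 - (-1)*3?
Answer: -15129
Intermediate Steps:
k = 5 (k = 2 - 1*(-3) = 2 + 3 = 5)
X(O) = (6 + O² + 2*O)² (X(O) = (((O² + O) + 6) + O)² = (((O + O²) + 6) + O)² = ((6 + O + O²) + O)² = (6 + O² + 2*O)²)
X(k)*(113 - 122) = (6 + 5² + 2*5)²*(113 - 122) = (6 + 25 + 10)²*(-9) = 41²*(-9) = 1681*(-9) = -15129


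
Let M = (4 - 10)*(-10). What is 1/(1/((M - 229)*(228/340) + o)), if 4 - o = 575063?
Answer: -48889648/85 ≈ -5.7517e+5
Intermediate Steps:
o = -575059 (o = 4 - 1*575063 = 4 - 575063 = -575059)
M = 60 (M = -6*(-10) = 60)
1/(1/((M - 229)*(228/340) + o)) = 1/(1/((60 - 229)*(228/340) - 575059)) = 1/(1/(-38532/340 - 575059)) = 1/(1/(-169*57/85 - 575059)) = 1/(1/(-9633/85 - 575059)) = 1/(1/(-48889648/85)) = 1/(-85/48889648) = -48889648/85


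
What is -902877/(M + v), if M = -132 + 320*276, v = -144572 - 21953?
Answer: 902877/78337 ≈ 11.526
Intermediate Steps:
v = -166525
M = 88188 (M = -132 + 88320 = 88188)
-902877/(M + v) = -902877/(88188 - 166525) = -902877/(-78337) = -902877*(-1/78337) = 902877/78337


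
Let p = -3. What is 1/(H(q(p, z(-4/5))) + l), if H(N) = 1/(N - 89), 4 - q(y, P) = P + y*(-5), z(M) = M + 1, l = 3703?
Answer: 501/1855198 ≈ 0.00027005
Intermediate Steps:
z(M) = 1 + M
q(y, P) = 4 - P + 5*y (q(y, P) = 4 - (P + y*(-5)) = 4 - (P - 5*y) = 4 + (-P + 5*y) = 4 - P + 5*y)
H(N) = 1/(-89 + N)
1/(H(q(p, z(-4/5))) + l) = 1/(1/(-89 + (4 - (1 - 4/5) + 5*(-3))) + 3703) = 1/(1/(-89 + (4 - (1 - 4*⅕) - 15)) + 3703) = 1/(1/(-89 + (4 - (1 - ⅘) - 15)) + 3703) = 1/(1/(-89 + (4 - 1*⅕ - 15)) + 3703) = 1/(1/(-89 + (4 - ⅕ - 15)) + 3703) = 1/(1/(-89 - 56/5) + 3703) = 1/(1/(-501/5) + 3703) = 1/(-5/501 + 3703) = 1/(1855198/501) = 501/1855198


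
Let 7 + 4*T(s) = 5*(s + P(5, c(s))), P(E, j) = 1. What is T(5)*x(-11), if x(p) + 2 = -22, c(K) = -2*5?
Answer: -138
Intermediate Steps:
c(K) = -10
x(p) = -24 (x(p) = -2 - 22 = -24)
T(s) = -½ + 5*s/4 (T(s) = -7/4 + (5*(s + 1))/4 = -7/4 + (5*(1 + s))/4 = -7/4 + (5 + 5*s)/4 = -7/4 + (5/4 + 5*s/4) = -½ + 5*s/4)
T(5)*x(-11) = (-½ + (5/4)*5)*(-24) = (-½ + 25/4)*(-24) = (23/4)*(-24) = -138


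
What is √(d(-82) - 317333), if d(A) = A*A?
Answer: I*√310609 ≈ 557.32*I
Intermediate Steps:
d(A) = A²
√(d(-82) - 317333) = √((-82)² - 317333) = √(6724 - 317333) = √(-310609) = I*√310609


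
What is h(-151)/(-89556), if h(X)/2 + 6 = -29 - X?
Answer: -58/22389 ≈ -0.0025906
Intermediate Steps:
h(X) = -70 - 2*X (h(X) = -12 + 2*(-29 - X) = -12 + (-58 - 2*X) = -70 - 2*X)
h(-151)/(-89556) = (-70 - 2*(-151))/(-89556) = (-70 + 302)*(-1/89556) = 232*(-1/89556) = -58/22389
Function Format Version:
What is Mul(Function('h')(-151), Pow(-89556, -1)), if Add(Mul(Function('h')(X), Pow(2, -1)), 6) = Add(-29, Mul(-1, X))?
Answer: Rational(-58, 22389) ≈ -0.0025906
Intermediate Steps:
Function('h')(X) = Add(-70, Mul(-2, X)) (Function('h')(X) = Add(-12, Mul(2, Add(-29, Mul(-1, X)))) = Add(-12, Add(-58, Mul(-2, X))) = Add(-70, Mul(-2, X)))
Mul(Function('h')(-151), Pow(-89556, -1)) = Mul(Add(-70, Mul(-2, -151)), Pow(-89556, -1)) = Mul(Add(-70, 302), Rational(-1, 89556)) = Mul(232, Rational(-1, 89556)) = Rational(-58, 22389)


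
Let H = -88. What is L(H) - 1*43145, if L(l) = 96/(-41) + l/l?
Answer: -1769000/41 ≈ -43146.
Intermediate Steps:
L(l) = -55/41 (L(l) = 96*(-1/41) + 1 = -96/41 + 1 = -55/41)
L(H) - 1*43145 = -55/41 - 1*43145 = -55/41 - 43145 = -1769000/41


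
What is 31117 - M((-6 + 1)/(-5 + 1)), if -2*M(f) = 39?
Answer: 62273/2 ≈ 31137.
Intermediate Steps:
M(f) = -39/2 (M(f) = -1/2*39 = -39/2)
31117 - M((-6 + 1)/(-5 + 1)) = 31117 - 1*(-39/2) = 31117 + 39/2 = 62273/2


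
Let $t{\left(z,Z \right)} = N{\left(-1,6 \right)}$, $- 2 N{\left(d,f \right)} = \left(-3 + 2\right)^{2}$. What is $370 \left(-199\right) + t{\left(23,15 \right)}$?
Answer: $- \frac{147261}{2} \approx -73631.0$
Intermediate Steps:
$N{\left(d,f \right)} = - \frac{1}{2}$ ($N{\left(d,f \right)} = - \frac{\left(-3 + 2\right)^{2}}{2} = - \frac{\left(-1\right)^{2}}{2} = \left(- \frac{1}{2}\right) 1 = - \frac{1}{2}$)
$t{\left(z,Z \right)} = - \frac{1}{2}$
$370 \left(-199\right) + t{\left(23,15 \right)} = 370 \left(-199\right) - \frac{1}{2} = -73630 - \frac{1}{2} = - \frac{147261}{2}$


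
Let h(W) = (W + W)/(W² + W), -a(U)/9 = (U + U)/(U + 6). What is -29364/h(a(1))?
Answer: 161502/7 ≈ 23072.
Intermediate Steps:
a(U) = -18*U/(6 + U) (a(U) = -9*(U + U)/(U + 6) = -9*2*U/(6 + U) = -18*U/(6 + U))
h(W) = 2*W/(W + W²) (h(W) = (2*W)/(W + W²) = 2*W/(W + W²))
-29364/h(a(1)) = -(14682 - 264276/(6 + 1)) = -29364/(2/(1 - 18*1/7)) = -29364/(2/(1 - 18*1*⅐)) = -29364/(2/(1 - 18/7)) = -29364/(2/(-11/7)) = -29364/(2*(-7/11)) = -29364/(-14/11) = -29364*(-11/14) = 161502/7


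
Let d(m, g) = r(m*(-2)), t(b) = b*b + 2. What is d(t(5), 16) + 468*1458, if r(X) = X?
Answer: 682290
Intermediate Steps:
t(b) = 2 + b**2 (t(b) = b**2 + 2 = 2 + b**2)
d(m, g) = -2*m (d(m, g) = m*(-2) = -2*m)
d(t(5), 16) + 468*1458 = -2*(2 + 5**2) + 468*1458 = -2*(2 + 25) + 682344 = -2*27 + 682344 = -54 + 682344 = 682290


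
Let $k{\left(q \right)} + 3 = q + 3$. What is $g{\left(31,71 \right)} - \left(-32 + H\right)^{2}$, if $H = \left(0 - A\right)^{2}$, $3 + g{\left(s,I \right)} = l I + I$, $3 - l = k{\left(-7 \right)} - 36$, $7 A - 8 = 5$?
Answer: $\frac{6047733}{2401} \approx 2518.8$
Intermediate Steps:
$A = \frac{13}{7}$ ($A = \frac{8}{7} + \frac{1}{7} \cdot 5 = \frac{8}{7} + \frac{5}{7} = \frac{13}{7} \approx 1.8571$)
$k{\left(q \right)} = q$ ($k{\left(q \right)} = -3 + \left(q + 3\right) = -3 + \left(3 + q\right) = q$)
$l = 46$ ($l = 3 - \left(-7 - 36\right) = 3 - -43 = 3 + 43 = 46$)
$g{\left(s,I \right)} = -3 + 47 I$ ($g{\left(s,I \right)} = -3 + \left(46 I + I\right) = -3 + 47 I$)
$H = \frac{169}{49}$ ($H = \left(0 - \frac{13}{7}\right)^{2} = \left(- \frac{13}{7}\right)^{2} = \frac{169}{49} \approx 3.449$)
$g{\left(31,71 \right)} - \left(-32 + H\right)^{2} = \left(-3 + 47 \cdot 71\right) - \left(-32 + \frac{169}{49}\right)^{2} = \left(-3 + 3337\right) - \left(- \frac{1399}{49}\right)^{2} = 3334 - \frac{1957201}{2401} = \frac{6047733}{2401}$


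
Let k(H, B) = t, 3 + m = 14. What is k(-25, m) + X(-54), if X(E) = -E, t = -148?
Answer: -94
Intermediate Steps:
m = 11 (m = -3 + 14 = 11)
k(H, B) = -148
k(-25, m) + X(-54) = -148 - 1*(-54) = -148 + 54 = -94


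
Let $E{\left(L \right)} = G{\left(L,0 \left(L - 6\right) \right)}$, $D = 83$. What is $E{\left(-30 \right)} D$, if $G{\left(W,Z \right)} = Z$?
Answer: $0$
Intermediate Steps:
$E{\left(L \right)} = 0$ ($E{\left(L \right)} = 0 \left(L - 6\right) = 0 \left(-6 + L\right) = 0$)
$E{\left(-30 \right)} D = 0 \cdot 83 = 0$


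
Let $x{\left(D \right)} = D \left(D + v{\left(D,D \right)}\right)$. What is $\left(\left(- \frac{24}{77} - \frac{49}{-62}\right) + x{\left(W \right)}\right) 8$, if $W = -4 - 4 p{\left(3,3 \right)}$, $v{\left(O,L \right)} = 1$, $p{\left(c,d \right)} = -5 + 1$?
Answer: $\frac{2988116}{2387} \approx 1251.8$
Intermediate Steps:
$p{\left(c,d \right)} = -4$
$W = 12$ ($W = -4 - -16 = -4 + 16 = 12$)
$x{\left(D \right)} = D \left(1 + D\right)$ ($x{\left(D \right)} = D \left(D + 1\right) = D \left(1 + D\right)$)
$\left(\left(- \frac{24}{77} - \frac{49}{-62}\right) + x{\left(W \right)}\right) 8 = \left(\left(- \frac{24}{77} - \frac{49}{-62}\right) + 12 \left(1 + 12\right)\right) 8 = \left(\left(\left(-24\right) \frac{1}{77} - - \frac{49}{62}\right) + 12 \cdot 13\right) 8 = \left(\left(- \frac{24}{77} + \frac{49}{62}\right) + 156\right) 8 = \left(\frac{2285}{4774} + 156\right) 8 = \frac{747029}{4774} \cdot 8 = \frac{2988116}{2387}$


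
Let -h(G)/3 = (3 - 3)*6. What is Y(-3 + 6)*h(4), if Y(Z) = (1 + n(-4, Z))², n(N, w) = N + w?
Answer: 0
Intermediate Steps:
Y(Z) = (-3 + Z)² (Y(Z) = (1 + (-4 + Z))² = (-3 + Z)²)
h(G) = 0 (h(G) = -3*(3 - 3)*6 = -0*6 = -3*0 = 0)
Y(-3 + 6)*h(4) = (-3 + (-3 + 6))²*0 = (-3 + 3)²*0 = 0²*0 = 0*0 = 0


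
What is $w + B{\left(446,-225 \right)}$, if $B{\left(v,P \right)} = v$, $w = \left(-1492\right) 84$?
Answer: $-124882$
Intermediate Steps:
$w = -125328$
$w + B{\left(446,-225 \right)} = -125328 + 446 = -124882$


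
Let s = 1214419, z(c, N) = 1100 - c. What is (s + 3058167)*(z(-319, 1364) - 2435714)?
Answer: -10400734736870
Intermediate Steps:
(s + 3058167)*(z(-319, 1364) - 2435714) = (1214419 + 3058167)*((1100 - 1*(-319)) - 2435714) = 4272586*((1100 + 319) - 2435714) = 4272586*(1419 - 2435714) = 4272586*(-2434295) = -10400734736870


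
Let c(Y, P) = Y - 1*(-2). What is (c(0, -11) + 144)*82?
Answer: 11972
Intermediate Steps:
c(Y, P) = 2 + Y (c(Y, P) = Y + 2 = 2 + Y)
(c(0, -11) + 144)*82 = ((2 + 0) + 144)*82 = (2 + 144)*82 = 146*82 = 11972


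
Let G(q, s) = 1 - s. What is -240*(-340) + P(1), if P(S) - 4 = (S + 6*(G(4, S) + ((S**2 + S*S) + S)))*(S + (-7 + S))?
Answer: 81509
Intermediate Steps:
P(S) = 4 + (-7 + 2*S)*(6 + S + 12*S**2) (P(S) = 4 + (S + 6*((1 - S) + ((S**2 + S*S) + S)))*(S + (-7 + S)) = 4 + (S + 6*((1 - S) + ((S**2 + S**2) + S)))*(-7 + 2*S) = 4 + (S + 6*((1 - S) + (2*S**2 + S)))*(-7 + 2*S) = 4 + (S + 6*((1 - S) + (S + 2*S**2)))*(-7 + 2*S) = 4 + (S + 6*(1 + 2*S**2))*(-7 + 2*S) = 4 + (S + (6 + 12*S**2))*(-7 + 2*S) = 4 + (6 + S + 12*S**2)*(-7 + 2*S) = 4 + (-7 + 2*S)*(6 + S + 12*S**2))
-240*(-340) + P(1) = -240*(-340) + (-38 - 82*1**2 + 5*1 + 24*1**3) = 81600 + (-38 - 82*1 + 5 + 24*1) = 81600 + (-38 - 82 + 5 + 24) = 81600 - 91 = 81509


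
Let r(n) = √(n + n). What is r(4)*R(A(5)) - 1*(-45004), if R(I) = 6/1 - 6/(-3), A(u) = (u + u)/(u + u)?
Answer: 45004 + 16*√2 ≈ 45027.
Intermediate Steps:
r(n) = √2*√n (r(n) = √(2*n) = √2*√n)
A(u) = 1 (A(u) = (2*u)/((2*u)) = (2*u)*(1/(2*u)) = 1)
R(I) = 8 (R(I) = 6*1 - 6*(-⅓) = 6 + 2 = 8)
r(4)*R(A(5)) - 1*(-45004) = (√2*√4)*8 - 1*(-45004) = (√2*2)*8 + 45004 = (2*√2)*8 + 45004 = 16*√2 + 45004 = 45004 + 16*√2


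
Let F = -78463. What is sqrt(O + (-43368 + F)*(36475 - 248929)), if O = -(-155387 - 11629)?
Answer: sqrt(25883650290) ≈ 1.6088e+5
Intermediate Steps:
O = 167016 (O = -1*(-167016) = 167016)
sqrt(O + (-43368 + F)*(36475 - 248929)) = sqrt(167016 + (-43368 - 78463)*(36475 - 248929)) = sqrt(167016 - 121831*(-212454)) = sqrt(167016 + 25883483274) = sqrt(25883650290)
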